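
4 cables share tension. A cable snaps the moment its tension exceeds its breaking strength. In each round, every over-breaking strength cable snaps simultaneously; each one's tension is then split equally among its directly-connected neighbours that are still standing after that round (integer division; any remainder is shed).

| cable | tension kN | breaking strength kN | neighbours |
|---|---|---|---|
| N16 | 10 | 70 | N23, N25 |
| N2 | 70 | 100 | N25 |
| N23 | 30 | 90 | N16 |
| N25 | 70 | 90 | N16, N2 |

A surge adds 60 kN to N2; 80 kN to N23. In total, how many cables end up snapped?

Round 1 — N2 at 130 > 100; N23 at 110 > 90. N2, N23 snap.
  N2 sheds 130 kN to N25: 130 each.
    N25: 70+130 = 200 > 90
  N23 sheds 110 kN to N16: 110 each.
    N16: 10+110 = 120 > 70
Round 2 — N16, N25 snap.
  N16 sheds 120 kN: no online neighbours, lost.
  N25 sheds 200 kN: no online neighbours, lost.
No further breaks.

4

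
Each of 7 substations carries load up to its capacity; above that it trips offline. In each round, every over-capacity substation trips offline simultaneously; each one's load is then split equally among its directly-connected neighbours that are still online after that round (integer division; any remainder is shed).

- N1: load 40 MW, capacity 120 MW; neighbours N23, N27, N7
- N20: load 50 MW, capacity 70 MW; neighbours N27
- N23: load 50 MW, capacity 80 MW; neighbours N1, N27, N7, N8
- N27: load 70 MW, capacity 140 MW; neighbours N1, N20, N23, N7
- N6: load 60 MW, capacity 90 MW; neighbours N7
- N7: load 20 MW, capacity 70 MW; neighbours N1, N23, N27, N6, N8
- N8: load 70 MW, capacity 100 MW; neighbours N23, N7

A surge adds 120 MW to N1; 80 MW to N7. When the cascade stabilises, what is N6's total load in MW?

85

Round 1 — N1 at 160 > 120; N7 at 100 > 70. N1, N7 trip offline.
  N1 sheds 160 MW to N23, N27: 80 each.
    N23: 50+80 = 130 > 80
    N27: 70+80 = 150 > 140
  N7 sheds 100 MW to N23, N27, N6, N8: 25 each.
    N23: 130+25 = 155 > 80
    N27: 150+25 = 175 > 140
    N6: 60+25 = 85 ≤ 90
    N8: 70+25 = 95 ≤ 100
Round 2 — N23, N27 trip offline.
  N23 sheds 155 MW to N8: 155 each.
    N8: 95+155 = 250 > 100
  N27 sheds 175 MW to N20: 175 each.
    N20: 50+175 = 225 > 70
Round 3 — N20, N8 trip offline.
  N20 sheds 225 MW: no online neighbours, lost.
  N8 sheds 250 MW: no online neighbours, lost.
No further trips.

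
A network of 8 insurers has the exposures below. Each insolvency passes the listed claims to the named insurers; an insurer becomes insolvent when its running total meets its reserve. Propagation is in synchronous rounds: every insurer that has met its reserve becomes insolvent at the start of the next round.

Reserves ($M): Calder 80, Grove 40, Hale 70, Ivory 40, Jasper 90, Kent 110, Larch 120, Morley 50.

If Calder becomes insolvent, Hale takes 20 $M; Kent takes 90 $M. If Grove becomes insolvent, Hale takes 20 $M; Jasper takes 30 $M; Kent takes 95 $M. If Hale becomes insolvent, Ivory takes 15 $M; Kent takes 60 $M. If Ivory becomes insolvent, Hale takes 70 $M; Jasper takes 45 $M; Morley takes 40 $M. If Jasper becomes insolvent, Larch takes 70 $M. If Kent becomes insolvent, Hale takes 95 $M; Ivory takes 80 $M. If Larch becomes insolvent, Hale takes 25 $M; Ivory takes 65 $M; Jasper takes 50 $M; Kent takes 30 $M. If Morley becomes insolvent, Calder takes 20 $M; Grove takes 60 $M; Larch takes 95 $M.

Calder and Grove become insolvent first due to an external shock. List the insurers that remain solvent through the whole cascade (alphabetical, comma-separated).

Round 1 — Calder, Grove become insolvent (initial).
  Hale: +20+20 → 40 < 70
  Jasper: +30 → 30 < 90
  Kent: +90+95 → 185 ≥ 110
Round 2 — Kent becomes insolvent.
  Hale: +95 → 135 ≥ 70
  Ivory: +80 → 80 ≥ 40
Round 3 — Hale, Ivory become insolvent.
  Jasper: +45 → 75 < 90
  Morley: +40 → 40 < 50
No further insolvencies.

Jasper, Larch, Morley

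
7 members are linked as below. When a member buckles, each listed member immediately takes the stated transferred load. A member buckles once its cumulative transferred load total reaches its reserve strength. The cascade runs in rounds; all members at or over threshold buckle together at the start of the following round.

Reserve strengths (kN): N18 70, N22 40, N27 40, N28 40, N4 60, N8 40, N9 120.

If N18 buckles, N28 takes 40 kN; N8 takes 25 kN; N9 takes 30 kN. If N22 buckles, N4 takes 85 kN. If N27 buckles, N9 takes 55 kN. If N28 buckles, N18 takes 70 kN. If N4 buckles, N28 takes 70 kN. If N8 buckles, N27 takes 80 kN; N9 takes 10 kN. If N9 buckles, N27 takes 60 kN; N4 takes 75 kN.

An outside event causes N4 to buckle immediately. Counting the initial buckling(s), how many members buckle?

3

Round 1 — N4 buckles (initial).
  N28: +70 → 70 ≥ 40
Round 2 — N28 buckles.
  N18: +70 → 70 ≥ 70
Round 3 — N18 buckles.
  N8: +25 → 25 < 40
  N9: +30 → 30 < 120
No further bucklings.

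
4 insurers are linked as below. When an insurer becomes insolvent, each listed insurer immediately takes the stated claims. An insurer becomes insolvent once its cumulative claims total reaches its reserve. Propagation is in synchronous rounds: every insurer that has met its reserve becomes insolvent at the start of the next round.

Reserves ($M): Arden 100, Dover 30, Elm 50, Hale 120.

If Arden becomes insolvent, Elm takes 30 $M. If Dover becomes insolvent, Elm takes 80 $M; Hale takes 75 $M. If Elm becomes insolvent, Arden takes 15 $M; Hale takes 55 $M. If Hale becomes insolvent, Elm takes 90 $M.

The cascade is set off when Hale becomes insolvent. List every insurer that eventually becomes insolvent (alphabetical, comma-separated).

Round 1 — Hale becomes insolvent (initial).
  Elm: +90 → 90 ≥ 50
Round 2 — Elm becomes insolvent.
  Arden: +15 → 15 < 100
No further insolvencies.

Elm, Hale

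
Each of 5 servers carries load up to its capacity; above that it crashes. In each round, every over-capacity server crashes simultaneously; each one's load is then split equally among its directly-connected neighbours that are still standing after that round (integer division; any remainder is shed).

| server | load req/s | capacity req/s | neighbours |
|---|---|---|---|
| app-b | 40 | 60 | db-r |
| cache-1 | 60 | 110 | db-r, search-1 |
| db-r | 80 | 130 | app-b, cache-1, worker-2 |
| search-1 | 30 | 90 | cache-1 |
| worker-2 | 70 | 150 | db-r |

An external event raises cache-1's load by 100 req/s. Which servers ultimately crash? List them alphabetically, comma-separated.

app-b, cache-1, db-r, search-1

Round 1 — cache-1 at 160 > 110. cache-1 crashes.
  cache-1 sheds 160 req/s to db-r, search-1: 80 each.
    db-r: 80+80 = 160 > 130
    search-1: 30+80 = 110 > 90
Round 2 — db-r, search-1 crash.
  db-r sheds 160 req/s to app-b, worker-2: 80 each.
    app-b: 40+80 = 120 > 60
    worker-2: 70+80 = 150 ≤ 150
  search-1 sheds 110 req/s: no online neighbours, lost.
Round 3 — app-b crashes.
  app-b sheds 120 req/s: no online neighbours, lost.
No further crashes.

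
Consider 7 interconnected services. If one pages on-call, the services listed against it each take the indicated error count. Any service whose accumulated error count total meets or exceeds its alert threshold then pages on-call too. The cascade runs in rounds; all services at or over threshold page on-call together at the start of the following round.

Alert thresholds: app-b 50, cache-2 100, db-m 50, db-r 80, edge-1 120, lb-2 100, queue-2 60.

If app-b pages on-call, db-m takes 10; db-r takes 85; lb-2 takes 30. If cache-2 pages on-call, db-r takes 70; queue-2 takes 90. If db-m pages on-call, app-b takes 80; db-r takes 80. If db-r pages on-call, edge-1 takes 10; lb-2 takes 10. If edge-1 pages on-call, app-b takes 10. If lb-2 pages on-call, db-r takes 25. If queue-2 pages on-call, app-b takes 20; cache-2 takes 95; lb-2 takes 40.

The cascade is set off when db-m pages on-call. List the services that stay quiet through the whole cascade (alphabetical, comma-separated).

cache-2, edge-1, lb-2, queue-2

Round 1 — db-m pages on-call (initial).
  app-b: +80 → 80 ≥ 50
  db-r: +80 → 80 ≥ 80
Round 2 — app-b, db-r page on-call.
  edge-1: +10 → 10 < 120
  lb-2: +30+10 → 40 < 100
No further pages.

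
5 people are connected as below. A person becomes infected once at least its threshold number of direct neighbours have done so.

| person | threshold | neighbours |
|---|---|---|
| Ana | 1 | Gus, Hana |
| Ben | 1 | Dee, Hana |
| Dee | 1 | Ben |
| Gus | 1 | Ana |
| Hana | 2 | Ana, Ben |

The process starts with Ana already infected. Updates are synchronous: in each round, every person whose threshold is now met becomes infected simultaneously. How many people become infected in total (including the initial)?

Round 1 — Ana becomes infected (initial).
Round 2 — checking thresholds:
  Gus: 1 of 1 neighbours ≥ 1, becomes infected.
  Hana: 1 of 2 neighbours < 2, below threshold.
Round 3 — no new infections; cascade stops.

2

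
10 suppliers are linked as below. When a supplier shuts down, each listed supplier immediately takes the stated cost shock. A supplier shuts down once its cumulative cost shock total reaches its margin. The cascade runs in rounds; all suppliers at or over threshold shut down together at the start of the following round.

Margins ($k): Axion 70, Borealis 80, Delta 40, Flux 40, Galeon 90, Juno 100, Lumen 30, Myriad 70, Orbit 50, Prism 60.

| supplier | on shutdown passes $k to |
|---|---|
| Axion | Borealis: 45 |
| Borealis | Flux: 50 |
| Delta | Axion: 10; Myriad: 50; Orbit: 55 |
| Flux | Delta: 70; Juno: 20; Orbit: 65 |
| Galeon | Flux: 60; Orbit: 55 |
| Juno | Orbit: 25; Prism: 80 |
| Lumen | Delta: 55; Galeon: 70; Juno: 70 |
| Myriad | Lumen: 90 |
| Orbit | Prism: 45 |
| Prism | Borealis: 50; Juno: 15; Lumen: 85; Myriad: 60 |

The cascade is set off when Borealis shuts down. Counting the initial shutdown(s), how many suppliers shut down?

4

Round 1 — Borealis shuts down (initial).
  Flux: +50 → 50 ≥ 40
Round 2 — Flux shuts down.
  Delta: +70 → 70 ≥ 40
  Juno: +20 → 20 < 100
  Orbit: +65 → 65 ≥ 50
Round 3 — Delta, Orbit shut down.
  Axion: +10 → 10 < 70
  Myriad: +50 → 50 < 70
  Prism: +45 → 45 < 60
No further shutdowns.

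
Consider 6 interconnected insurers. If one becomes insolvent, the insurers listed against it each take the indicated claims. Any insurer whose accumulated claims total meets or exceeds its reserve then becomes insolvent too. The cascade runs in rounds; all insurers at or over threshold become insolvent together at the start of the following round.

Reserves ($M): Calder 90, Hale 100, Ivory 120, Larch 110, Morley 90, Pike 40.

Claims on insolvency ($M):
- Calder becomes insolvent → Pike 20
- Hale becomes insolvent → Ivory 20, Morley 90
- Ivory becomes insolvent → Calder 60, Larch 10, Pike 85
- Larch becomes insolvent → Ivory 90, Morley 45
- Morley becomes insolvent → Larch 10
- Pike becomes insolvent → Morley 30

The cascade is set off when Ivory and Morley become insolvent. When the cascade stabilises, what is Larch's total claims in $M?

Round 1 — Ivory, Morley become insolvent (initial).
  Calder: +60 → 60 < 90
  Larch: +10+10 → 20 < 110
  Pike: +85 → 85 ≥ 40
Round 2 — Pike becomes insolvent.
No further insolvencies.

20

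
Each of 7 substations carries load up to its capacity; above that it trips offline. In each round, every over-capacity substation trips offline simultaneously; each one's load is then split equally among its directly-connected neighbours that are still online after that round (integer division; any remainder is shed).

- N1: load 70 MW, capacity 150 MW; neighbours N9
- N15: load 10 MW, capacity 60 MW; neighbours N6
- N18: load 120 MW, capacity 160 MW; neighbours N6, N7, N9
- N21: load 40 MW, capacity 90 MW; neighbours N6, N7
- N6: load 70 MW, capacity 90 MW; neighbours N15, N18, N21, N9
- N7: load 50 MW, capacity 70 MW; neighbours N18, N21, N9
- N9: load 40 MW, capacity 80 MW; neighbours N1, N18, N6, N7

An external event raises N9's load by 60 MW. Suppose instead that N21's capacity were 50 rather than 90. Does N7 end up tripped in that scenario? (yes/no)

With N21's capacity at 50:
Round 1 — N9 at 100 > 80. N9 trips offline.
  N9 sheds 100 MW to N1, N18, N6, N7: 25 each.
    N1: 70+25 = 95 ≤ 150
    N18: 120+25 = 145 ≤ 160
    N6: 70+25 = 95 > 90
    N7: 50+25 = 75 > 70
Round 2 — N6, N7 trip offline.
  N6 sheds 95 MW to N15, N18, N21: 31 each (2 lost).
    N15: 10+31 = 41 ≤ 60
    N18: 145+31 = 176 > 160
    N21: 40+31 = 71 > 50
  N7 sheds 75 MW to N18, N21: 37 each (1 lost).
    N18: 176+37 = 213 > 160
    N21: 71+37 = 108 > 50
Round 3 — N18, N21 trip offline.
  N18 sheds 213 MW: no online neighbours, lost.
  N21 sheds 108 MW: no online neighbours, lost.
No further trips.

yes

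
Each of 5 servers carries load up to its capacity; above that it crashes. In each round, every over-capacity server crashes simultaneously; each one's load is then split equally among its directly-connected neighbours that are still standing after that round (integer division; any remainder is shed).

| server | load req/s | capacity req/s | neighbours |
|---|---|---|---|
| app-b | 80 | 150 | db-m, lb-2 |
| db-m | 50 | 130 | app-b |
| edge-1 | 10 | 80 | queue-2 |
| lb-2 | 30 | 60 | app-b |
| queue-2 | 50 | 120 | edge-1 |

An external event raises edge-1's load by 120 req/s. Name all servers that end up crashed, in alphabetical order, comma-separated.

Round 1 — edge-1 at 130 > 80. edge-1 crashes.
  edge-1 sheds 130 req/s to queue-2: 130 each.
    queue-2: 50+130 = 180 > 120
Round 2 — queue-2 crashes.
  queue-2 sheds 180 req/s: no online neighbours, lost.
No further crashes.

edge-1, queue-2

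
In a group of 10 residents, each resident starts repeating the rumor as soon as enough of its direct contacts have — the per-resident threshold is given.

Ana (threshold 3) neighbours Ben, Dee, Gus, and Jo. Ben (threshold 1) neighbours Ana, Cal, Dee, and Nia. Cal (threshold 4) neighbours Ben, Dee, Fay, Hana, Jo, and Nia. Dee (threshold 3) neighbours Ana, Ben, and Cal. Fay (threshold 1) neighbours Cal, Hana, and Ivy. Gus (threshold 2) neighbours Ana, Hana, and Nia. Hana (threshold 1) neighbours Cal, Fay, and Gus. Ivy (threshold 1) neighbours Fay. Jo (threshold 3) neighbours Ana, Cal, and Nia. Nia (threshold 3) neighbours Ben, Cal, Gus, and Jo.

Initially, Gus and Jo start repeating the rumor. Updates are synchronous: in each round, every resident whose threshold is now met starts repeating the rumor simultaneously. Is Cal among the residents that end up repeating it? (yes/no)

Round 1 — Gus, Jo start repeating the rumor (initial).
Round 2 — checking thresholds:
  Ana: 2 of 4 neighbours < 3, holds.
  Cal: 1 of 6 neighbours < 4, holds.
  Hana: 1 of 3 neighbours ≥ 1, starts repeating the rumor.
  Nia: 2 of 4 neighbours < 3, holds.
Round 3 — checking thresholds:
  Ana: 2 of 4 neighbours < 3, holds.
  Cal: 2 of 6 neighbours < 4, holds.
  Fay: 1 of 3 neighbours ≥ 1, starts repeating the rumor.
  Nia: 2 of 4 neighbours < 3, holds.
Round 4 — checking thresholds:
  Ana: 2 of 4 neighbours < 3, holds.
  Cal: 3 of 6 neighbours < 4, holds.
  Ivy: 1 of 1 neighbours ≥ 1, starts repeating the rumor.
  Nia: 2 of 4 neighbours < 3, holds.
Round 5 — no new spreads; cascade stops.

no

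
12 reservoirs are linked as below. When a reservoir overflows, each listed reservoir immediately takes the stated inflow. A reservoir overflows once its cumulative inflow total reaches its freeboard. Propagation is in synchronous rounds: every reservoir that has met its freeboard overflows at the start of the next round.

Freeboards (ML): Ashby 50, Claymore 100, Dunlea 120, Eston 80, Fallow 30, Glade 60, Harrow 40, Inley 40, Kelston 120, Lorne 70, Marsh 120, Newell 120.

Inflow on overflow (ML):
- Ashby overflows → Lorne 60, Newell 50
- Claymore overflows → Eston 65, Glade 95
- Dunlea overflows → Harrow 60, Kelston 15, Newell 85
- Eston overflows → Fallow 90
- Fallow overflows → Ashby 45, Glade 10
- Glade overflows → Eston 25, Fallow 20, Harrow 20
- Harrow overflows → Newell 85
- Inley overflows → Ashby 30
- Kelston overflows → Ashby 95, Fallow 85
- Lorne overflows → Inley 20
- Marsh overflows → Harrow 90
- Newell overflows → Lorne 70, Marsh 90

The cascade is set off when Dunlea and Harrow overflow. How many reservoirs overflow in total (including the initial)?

Round 1 — Dunlea, Harrow overflow (initial).
  Kelston: +15 → 15 < 120
  Newell: +85+85 → 170 ≥ 120
Round 2 — Newell overflows.
  Lorne: +70 → 70 ≥ 70
  Marsh: +90 → 90 < 120
Round 3 — Lorne overflows.
  Inley: +20 → 20 < 40
No further overflows.

4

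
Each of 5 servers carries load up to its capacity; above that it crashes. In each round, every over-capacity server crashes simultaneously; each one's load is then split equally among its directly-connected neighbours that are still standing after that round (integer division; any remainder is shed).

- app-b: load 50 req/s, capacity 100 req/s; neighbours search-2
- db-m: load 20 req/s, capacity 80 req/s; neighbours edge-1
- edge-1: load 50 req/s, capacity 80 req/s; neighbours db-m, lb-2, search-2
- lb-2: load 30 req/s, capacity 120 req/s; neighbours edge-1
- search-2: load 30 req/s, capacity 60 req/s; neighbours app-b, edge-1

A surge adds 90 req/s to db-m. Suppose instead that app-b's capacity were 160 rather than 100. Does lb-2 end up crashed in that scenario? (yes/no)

With app-b's capacity at 160:
Round 1 — db-m at 110 > 80. db-m crashes.
  db-m sheds 110 req/s to edge-1: 110 each.
    edge-1: 50+110 = 160 > 80
Round 2 — edge-1 crashes.
  edge-1 sheds 160 req/s to lb-2, search-2: 80 each.
    lb-2: 30+80 = 110 ≤ 120
    search-2: 30+80 = 110 > 60
Round 3 — search-2 crashes.
  search-2 sheds 110 req/s to app-b: 110 each.
    app-b: 50+110 = 160 ≤ 160
No further crashes.

no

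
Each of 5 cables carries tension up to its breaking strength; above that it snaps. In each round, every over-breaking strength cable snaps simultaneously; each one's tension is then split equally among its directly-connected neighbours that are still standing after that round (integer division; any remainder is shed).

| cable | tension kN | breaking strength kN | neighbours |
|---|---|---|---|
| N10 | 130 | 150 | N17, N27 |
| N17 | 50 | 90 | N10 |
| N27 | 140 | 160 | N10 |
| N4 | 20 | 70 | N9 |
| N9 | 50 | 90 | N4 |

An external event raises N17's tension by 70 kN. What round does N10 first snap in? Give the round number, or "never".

Round 1 — N17 at 120 > 90. N17 snaps.
  N17 sheds 120 kN to N10: 120 each.
    N10: 130+120 = 250 > 150
Round 2 — N10 snaps.
  N10 sheds 250 kN to N27: 250 each.
    N27: 140+250 = 390 > 160
Round 3 — N27 snaps.
  N27 sheds 390 kN: no online neighbours, lost.
No further breaks.

2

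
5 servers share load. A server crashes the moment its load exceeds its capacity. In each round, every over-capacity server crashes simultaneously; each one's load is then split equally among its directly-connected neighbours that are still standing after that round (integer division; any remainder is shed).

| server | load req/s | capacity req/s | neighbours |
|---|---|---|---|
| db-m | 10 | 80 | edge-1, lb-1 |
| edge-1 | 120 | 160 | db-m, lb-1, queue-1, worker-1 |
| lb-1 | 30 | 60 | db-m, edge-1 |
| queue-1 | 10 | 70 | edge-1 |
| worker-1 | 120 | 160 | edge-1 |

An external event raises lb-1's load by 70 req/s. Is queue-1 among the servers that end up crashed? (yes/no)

Round 1 — lb-1 at 100 > 60. lb-1 crashes.
  lb-1 sheds 100 req/s to db-m, edge-1: 50 each.
    db-m: 10+50 = 60 ≤ 80
    edge-1: 120+50 = 170 > 160
Round 2 — edge-1 crashes.
  edge-1 sheds 170 req/s to db-m, queue-1, worker-1: 56 each (2 lost).
    db-m: 60+56 = 116 > 80
    queue-1: 10+56 = 66 ≤ 70
    worker-1: 120+56 = 176 > 160
Round 3 — db-m, worker-1 crash.
  db-m sheds 116 req/s: no online neighbours, lost.
  worker-1 sheds 176 req/s: no online neighbours, lost.
No further crashes.

no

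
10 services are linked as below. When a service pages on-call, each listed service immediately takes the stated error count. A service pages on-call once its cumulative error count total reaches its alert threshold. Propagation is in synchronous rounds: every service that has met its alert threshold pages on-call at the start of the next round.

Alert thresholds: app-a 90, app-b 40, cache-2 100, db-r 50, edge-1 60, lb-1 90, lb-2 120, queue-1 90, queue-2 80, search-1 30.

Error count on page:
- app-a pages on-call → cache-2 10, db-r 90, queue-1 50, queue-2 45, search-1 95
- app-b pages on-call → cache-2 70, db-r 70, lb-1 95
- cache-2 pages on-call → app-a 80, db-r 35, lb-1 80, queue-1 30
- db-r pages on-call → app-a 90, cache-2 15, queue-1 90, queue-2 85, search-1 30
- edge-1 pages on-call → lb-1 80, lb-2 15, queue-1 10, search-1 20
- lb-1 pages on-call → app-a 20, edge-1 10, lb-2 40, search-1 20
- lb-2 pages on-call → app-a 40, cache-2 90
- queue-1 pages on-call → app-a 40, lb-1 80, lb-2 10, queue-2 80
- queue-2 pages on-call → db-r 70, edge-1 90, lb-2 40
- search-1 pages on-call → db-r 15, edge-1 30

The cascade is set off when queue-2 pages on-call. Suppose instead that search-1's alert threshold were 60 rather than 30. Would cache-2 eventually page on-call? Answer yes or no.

no

With search-1's alert threshold at 60:
Round 1 — queue-2 pages on-call (initial).
  db-r: +70 → 70 ≥ 50
  edge-1: +90 → 90 ≥ 60
  lb-2: +40 → 40 < 120
Round 2 — db-r, edge-1 page on-call.
  app-a: +90 → 90 ≥ 90
  cache-2: +15 → 15 < 100
  lb-1: +80 → 80 < 90
  lb-2: +15 → 55 < 120
  queue-1: +90+10 → 100 ≥ 90
  search-1: +30+20 → 50 < 60
Round 3 — app-a, queue-1 page on-call.
  cache-2: +10 → 25 < 100
  lb-1: +80 → 160 ≥ 90
  lb-2: +10 → 65 < 120
  search-1: +95 → 145 ≥ 60
Round 4 — lb-1, search-1 page on-call.
  lb-2: +40 → 105 < 120
No further pages.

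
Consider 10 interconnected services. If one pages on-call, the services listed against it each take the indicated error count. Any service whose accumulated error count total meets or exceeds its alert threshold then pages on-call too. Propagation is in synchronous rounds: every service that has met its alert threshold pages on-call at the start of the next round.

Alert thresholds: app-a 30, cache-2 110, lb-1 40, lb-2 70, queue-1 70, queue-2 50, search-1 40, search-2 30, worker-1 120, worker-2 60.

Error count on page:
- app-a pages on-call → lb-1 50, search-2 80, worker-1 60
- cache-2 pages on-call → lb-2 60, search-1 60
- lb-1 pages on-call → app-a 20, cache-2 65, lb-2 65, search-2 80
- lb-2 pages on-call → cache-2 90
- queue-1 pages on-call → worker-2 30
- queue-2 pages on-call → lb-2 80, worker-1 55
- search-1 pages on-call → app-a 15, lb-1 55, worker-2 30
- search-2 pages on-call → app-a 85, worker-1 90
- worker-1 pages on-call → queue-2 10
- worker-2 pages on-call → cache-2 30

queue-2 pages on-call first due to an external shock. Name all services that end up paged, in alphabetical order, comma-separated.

Round 1 — queue-2 pages on-call (initial).
  lb-2: +80 → 80 ≥ 70
  worker-1: +55 → 55 < 120
Round 2 — lb-2 pages on-call.
  cache-2: +90 → 90 < 110
No further pages.

lb-2, queue-2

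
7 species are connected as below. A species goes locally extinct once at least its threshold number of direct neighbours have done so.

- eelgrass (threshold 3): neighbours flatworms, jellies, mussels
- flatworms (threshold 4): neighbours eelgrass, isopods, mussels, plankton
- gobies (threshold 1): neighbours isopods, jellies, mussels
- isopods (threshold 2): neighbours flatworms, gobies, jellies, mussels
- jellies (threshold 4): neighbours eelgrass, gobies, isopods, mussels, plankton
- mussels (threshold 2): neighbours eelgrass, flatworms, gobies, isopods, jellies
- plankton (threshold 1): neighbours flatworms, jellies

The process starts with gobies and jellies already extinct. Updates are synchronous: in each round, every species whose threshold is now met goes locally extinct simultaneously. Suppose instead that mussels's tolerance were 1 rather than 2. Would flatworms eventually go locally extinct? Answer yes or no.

With mussels's tolerance at 1:
Round 1 — gobies, jellies go locally extinct (initial).
Round 2 — checking thresholds:
  eelgrass: 1 of 3 neighbours < 3, holds.
  isopods: 2 of 4 neighbours ≥ 2, goes locally extinct.
  mussels: 2 of 5 neighbours ≥ 1, goes locally extinct.
  plankton: 1 of 2 neighbours ≥ 1, goes locally extinct.
Round 3 — no new extinctions; cascade stops.

no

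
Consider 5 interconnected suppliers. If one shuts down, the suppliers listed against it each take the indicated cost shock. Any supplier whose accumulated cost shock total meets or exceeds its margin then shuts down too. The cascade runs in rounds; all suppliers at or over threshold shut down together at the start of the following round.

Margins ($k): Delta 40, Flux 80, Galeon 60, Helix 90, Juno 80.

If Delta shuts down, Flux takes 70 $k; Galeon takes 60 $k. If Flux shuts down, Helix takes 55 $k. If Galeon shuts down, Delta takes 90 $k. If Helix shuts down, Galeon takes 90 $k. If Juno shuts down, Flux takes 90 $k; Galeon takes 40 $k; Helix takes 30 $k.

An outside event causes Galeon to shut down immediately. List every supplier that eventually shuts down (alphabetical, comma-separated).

Delta, Galeon

Round 1 — Galeon shuts down (initial).
  Delta: +90 → 90 ≥ 40
Round 2 — Delta shuts down.
  Flux: +70 → 70 < 80
No further shutdowns.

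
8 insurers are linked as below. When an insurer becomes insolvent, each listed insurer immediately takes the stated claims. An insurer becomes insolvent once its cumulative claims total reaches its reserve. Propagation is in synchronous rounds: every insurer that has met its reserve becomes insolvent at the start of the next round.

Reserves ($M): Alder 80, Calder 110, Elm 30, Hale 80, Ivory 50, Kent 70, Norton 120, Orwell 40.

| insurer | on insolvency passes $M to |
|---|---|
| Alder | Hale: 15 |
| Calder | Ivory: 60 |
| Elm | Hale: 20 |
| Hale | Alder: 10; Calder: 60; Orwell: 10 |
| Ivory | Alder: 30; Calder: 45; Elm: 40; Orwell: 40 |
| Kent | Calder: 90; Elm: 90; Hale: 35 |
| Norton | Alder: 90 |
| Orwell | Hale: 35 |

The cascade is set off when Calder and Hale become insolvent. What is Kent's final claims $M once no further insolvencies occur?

Round 1 — Calder, Hale become insolvent (initial).
  Alder: +10 → 10 < 80
  Ivory: +60 → 60 ≥ 50
  Orwell: +10 → 10 < 40
Round 2 — Ivory becomes insolvent.
  Alder: +30 → 40 < 80
  Elm: +40 → 40 ≥ 30
  Orwell: +40 → 50 ≥ 40
Round 3 — Elm, Orwell become insolvent.
No further insolvencies.

0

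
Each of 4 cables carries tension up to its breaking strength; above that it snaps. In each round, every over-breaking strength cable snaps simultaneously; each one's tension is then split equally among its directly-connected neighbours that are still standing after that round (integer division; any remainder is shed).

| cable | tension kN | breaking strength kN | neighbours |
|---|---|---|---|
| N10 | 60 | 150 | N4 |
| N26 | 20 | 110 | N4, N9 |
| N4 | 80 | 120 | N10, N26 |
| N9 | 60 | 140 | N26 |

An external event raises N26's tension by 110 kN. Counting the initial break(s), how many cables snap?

3

Round 1 — N26 at 130 > 110. N26 snaps.
  N26 sheds 130 kN to N4, N9: 65 each.
    N4: 80+65 = 145 > 120
    N9: 60+65 = 125 ≤ 140
Round 2 — N4 snaps.
  N4 sheds 145 kN to N10: 145 each.
    N10: 60+145 = 205 > 150
Round 3 — N10 snaps.
  N10 sheds 205 kN: no online neighbours, lost.
No further breaks.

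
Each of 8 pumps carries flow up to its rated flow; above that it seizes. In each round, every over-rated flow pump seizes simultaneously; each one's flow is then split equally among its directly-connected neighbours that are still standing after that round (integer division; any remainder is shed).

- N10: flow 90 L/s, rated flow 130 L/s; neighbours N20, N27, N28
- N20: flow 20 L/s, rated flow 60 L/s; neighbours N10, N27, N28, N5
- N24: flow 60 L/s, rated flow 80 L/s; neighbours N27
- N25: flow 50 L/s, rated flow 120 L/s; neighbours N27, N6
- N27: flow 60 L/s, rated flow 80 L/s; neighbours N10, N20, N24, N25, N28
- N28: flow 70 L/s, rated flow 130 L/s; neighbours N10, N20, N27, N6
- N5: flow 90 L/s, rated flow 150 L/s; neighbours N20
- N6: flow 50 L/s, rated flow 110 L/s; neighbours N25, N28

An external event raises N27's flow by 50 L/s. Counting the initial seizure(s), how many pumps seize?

Round 1 — N27 at 110 > 80. N27 seizes.
  N27 sheds 110 L/s to N10, N20, N24, N25, N28: 22 each.
    N10: 90+22 = 112 ≤ 130
    N20: 20+22 = 42 ≤ 60
    N24: 60+22 = 82 > 80
    N25: 50+22 = 72 ≤ 120
    N28: 70+22 = 92 ≤ 130
Round 2 — N24 seizes.
  N24 sheds 82 L/s: no online neighbours, lost.
No further seizures.

2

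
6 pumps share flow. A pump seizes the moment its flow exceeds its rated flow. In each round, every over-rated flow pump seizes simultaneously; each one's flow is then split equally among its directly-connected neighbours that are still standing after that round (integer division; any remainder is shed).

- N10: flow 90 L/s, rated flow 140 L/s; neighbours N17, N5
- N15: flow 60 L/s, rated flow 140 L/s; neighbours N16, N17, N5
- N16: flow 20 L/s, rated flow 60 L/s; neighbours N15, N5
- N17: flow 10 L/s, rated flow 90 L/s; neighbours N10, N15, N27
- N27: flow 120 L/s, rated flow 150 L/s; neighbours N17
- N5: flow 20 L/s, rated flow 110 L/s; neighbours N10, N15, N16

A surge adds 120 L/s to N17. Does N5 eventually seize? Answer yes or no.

no

Round 1 — N17 at 130 > 90. N17 seizes.
  N17 sheds 130 L/s to N10, N15, N27: 43 each (1 lost).
    N10: 90+43 = 133 ≤ 140
    N15: 60+43 = 103 ≤ 140
    N27: 120+43 = 163 > 150
Round 2 — N27 seizes.
  N27 sheds 163 L/s: no online neighbours, lost.
No further seizures.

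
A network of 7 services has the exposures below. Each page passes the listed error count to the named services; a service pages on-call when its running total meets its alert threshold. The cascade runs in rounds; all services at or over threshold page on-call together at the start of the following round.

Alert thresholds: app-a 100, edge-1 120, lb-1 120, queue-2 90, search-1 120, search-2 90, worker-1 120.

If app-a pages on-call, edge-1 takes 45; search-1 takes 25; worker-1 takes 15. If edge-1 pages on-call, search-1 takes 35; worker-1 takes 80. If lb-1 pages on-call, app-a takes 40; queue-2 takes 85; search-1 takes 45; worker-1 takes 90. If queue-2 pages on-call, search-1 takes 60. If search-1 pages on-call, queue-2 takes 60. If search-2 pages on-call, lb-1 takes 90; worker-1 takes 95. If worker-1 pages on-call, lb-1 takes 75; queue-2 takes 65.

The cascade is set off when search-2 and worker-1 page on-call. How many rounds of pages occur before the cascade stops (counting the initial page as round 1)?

3

Round 1 — search-2, worker-1 page on-call (initial).
  lb-1: +90+75 → 165 ≥ 120
  queue-2: +65 → 65 < 90
Round 2 — lb-1 pages on-call.
  app-a: +40 → 40 < 100
  queue-2: +85 → 150 ≥ 90
  search-1: +45 → 45 < 120
Round 3 — queue-2 pages on-call.
  search-1: +60 → 105 < 120
No further pages.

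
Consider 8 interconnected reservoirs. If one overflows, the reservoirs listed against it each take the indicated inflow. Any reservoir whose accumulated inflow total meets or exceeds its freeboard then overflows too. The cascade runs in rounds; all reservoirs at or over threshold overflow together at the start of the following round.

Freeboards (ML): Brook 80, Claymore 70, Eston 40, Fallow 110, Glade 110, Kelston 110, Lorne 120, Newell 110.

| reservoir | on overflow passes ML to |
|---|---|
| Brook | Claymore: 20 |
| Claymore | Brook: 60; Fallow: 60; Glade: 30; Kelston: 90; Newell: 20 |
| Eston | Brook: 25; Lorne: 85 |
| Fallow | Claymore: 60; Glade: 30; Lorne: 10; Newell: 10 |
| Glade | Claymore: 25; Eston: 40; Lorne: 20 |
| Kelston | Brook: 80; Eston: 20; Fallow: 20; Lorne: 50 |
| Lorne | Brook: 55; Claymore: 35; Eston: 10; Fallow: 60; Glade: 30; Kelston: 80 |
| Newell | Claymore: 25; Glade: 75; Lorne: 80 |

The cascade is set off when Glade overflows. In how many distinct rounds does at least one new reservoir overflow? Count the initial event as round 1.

Round 1 — Glade overflows (initial).
  Claymore: +25 → 25 < 70
  Eston: +40 → 40 ≥ 40
  Lorne: +20 → 20 < 120
Round 2 — Eston overflows.
  Brook: +25 → 25 < 80
  Lorne: +85 → 105 < 120
No further overflows.

2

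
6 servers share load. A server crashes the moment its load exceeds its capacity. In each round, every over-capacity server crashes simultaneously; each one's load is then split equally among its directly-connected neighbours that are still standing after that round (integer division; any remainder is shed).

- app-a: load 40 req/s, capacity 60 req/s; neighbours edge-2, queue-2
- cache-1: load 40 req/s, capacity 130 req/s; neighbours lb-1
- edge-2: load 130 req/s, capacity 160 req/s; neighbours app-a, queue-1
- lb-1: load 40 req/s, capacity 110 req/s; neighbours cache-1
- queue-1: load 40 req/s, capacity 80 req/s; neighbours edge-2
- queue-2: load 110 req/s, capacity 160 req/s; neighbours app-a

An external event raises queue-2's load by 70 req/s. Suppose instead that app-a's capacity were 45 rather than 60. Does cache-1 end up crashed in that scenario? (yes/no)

With app-a's capacity at 45:
Round 1 — queue-2 at 180 > 160. queue-2 crashes.
  queue-2 sheds 180 req/s to app-a: 180 each.
    app-a: 40+180 = 220 > 45
Round 2 — app-a crashes.
  app-a sheds 220 req/s to edge-2: 220 each.
    edge-2: 130+220 = 350 > 160
Round 3 — edge-2 crashes.
  edge-2 sheds 350 req/s to queue-1: 350 each.
    queue-1: 40+350 = 390 > 80
Round 4 — queue-1 crashes.
  queue-1 sheds 390 req/s: no online neighbours, lost.
No further crashes.

no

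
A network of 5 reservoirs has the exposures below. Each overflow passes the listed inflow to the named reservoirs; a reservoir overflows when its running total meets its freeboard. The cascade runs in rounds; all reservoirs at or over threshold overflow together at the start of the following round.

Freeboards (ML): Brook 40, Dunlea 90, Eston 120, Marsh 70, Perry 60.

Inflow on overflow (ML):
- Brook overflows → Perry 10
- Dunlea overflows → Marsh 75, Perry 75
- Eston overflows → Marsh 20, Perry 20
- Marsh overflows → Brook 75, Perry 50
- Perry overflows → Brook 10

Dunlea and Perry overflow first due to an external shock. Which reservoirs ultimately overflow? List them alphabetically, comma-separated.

Round 1 — Dunlea, Perry overflow (initial).
  Brook: +10 → 10 < 40
  Marsh: +75 → 75 ≥ 70
Round 2 — Marsh overflows.
  Brook: +75 → 85 ≥ 40
Round 3 — Brook overflows.
No further overflows.

Brook, Dunlea, Marsh, Perry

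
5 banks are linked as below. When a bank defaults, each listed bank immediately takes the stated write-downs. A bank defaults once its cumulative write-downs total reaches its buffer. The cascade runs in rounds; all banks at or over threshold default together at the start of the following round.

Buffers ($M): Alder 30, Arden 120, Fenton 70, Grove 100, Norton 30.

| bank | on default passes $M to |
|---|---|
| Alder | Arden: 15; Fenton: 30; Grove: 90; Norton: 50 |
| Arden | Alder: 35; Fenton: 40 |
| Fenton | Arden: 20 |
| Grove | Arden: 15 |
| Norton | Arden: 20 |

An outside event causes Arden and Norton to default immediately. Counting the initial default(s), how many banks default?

Round 1 — Arden, Norton default (initial).
  Alder: +35 → 35 ≥ 30
  Fenton: +40 → 40 < 70
Round 2 — Alder defaults.
  Fenton: +30 → 70 ≥ 70
  Grove: +90 → 90 < 100
Round 3 — Fenton defaults.
No further defaults.

4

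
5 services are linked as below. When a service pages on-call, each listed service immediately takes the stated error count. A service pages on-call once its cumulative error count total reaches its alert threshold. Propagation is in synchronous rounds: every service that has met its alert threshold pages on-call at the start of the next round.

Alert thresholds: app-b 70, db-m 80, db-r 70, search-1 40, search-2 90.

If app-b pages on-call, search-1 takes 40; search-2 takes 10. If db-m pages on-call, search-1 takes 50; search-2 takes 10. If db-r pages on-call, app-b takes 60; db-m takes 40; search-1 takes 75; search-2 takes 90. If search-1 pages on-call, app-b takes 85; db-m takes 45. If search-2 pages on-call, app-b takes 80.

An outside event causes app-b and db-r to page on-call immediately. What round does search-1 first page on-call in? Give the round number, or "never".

2

Round 1 — app-b, db-r page on-call (initial).
  db-m: +40 → 40 < 80
  search-1: +40+75 → 115 ≥ 40
  search-2: +10+90 → 100 ≥ 90
Round 2 — search-1, search-2 page on-call.
  db-m: +45 → 85 ≥ 80
Round 3 — db-m pages on-call.
No further pages.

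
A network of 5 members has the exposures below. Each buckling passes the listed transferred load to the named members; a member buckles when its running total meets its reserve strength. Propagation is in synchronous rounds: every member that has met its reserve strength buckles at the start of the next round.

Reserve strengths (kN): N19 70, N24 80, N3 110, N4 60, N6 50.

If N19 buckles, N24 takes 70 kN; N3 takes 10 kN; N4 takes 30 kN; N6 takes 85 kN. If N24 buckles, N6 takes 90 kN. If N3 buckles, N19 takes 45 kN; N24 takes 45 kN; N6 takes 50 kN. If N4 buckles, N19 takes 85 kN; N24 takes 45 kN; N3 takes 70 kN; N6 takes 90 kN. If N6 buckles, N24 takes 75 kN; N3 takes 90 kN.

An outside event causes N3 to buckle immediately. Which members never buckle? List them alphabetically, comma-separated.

Round 1 — N3 buckles (initial).
  N19: +45 → 45 < 70
  N24: +45 → 45 < 80
  N6: +50 → 50 ≥ 50
Round 2 — N6 buckles.
  N24: +75 → 120 ≥ 80
Round 3 — N24 buckles.
No further bucklings.

N19, N4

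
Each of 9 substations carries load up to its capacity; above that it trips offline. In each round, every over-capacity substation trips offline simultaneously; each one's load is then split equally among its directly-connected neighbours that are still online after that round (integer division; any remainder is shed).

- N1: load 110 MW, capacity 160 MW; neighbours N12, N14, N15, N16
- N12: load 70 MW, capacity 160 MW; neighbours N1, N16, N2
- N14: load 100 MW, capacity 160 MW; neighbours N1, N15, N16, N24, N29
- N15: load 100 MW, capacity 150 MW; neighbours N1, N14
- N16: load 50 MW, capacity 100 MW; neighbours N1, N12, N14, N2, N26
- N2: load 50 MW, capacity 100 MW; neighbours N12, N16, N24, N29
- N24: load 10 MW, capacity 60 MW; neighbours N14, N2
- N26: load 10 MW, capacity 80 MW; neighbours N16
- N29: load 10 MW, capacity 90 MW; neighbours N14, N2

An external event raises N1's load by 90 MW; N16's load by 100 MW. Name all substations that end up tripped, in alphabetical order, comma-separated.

Round 1 — N1 at 200 > 160; N16 at 150 > 100. N1, N16 trip offline.
  N1 sheds 200 MW to N12, N14, N15: 66 each (2 lost).
    N12: 70+66 = 136 ≤ 160
    N14: 100+66 = 166 > 160
    N15: 100+66 = 166 > 150
  N16 sheds 150 MW to N12, N14, N2, N26: 37 each (2 lost).
    N12: 136+37 = 173 > 160
    N14: 166+37 = 203 > 160
    N2: 50+37 = 87 ≤ 100
    N26: 10+37 = 47 ≤ 80
Round 2 — N12, N14, N15 trip offline.
  N12 sheds 173 MW to N2: 173 each.
    N2: 87+173 = 260 > 100
  N14 sheds 203 MW to N24, N29: 101 each (1 lost).
    N24: 10+101 = 111 > 60
    N29: 10+101 = 111 > 90
  N15 sheds 166 MW: no online neighbours, lost.
Round 3 — N2, N24, N29 trip offline.
  N2 sheds 260 MW: no online neighbours, lost.
  N24 sheds 111 MW: no online neighbours, lost.
  N29 sheds 111 MW: no online neighbours, lost.
No further trips.

N1, N12, N14, N15, N16, N2, N24, N29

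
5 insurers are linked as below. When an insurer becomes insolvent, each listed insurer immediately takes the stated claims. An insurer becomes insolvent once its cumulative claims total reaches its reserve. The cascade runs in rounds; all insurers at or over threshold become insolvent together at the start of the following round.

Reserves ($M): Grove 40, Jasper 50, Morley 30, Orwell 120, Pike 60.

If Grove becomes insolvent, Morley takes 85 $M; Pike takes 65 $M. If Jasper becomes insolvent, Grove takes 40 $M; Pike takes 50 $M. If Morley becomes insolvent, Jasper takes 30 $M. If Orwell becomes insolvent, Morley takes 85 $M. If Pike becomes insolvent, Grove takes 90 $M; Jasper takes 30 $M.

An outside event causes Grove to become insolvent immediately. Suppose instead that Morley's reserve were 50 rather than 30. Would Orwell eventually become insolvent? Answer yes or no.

no

With Morley's reserve at 50:
Round 1 — Grove becomes insolvent (initial).
  Morley: +85 → 85 ≥ 50
  Pike: +65 → 65 ≥ 60
Round 2 — Morley, Pike become insolvent.
  Jasper: +30+30 → 60 ≥ 50
Round 3 — Jasper becomes insolvent.
No further insolvencies.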